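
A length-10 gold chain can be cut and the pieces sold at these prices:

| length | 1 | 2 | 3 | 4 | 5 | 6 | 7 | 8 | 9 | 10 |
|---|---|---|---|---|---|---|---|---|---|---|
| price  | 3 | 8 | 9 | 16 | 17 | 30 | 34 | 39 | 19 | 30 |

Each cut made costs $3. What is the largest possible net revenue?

Build r[k] bottom-up: r[k] = max over allowed piece i of (p[i] + r[k−i]) − 3 per cut.
r[1] = 3
r[2] = max(3+3-3, 8+0) = 8
r[3] = max(3+8-3, 8+3-3, 9+0) = 9
r[4] = max(3+9-3, 8+8-3, 9+3-3, 16+0) = 16
r[5] = max(3+16-3, 8+9-3, 9+8-3, 16+3-3, 17+0) = 17
r[6] = max(3+17-3, 8+16-3, 9+9-3, 16+8-3, 17+3-3, 30+0) = 30
r[7] = max(3+30-3, 8+17-3, 9+16-3, …, 30+3-3, 34+0) = 34
r[8] = max(3+34-3, 8+30-3, 9+17-3, …, 34+3-3, 39+0) = 39
r[9] = max(3+39-3, 8+34-3, 9+30-3, …, 39+3-3, 19+0) = 39
r[10] = max(3+39-3, 8+39-3, 9+34-3, …, 19+3-3, 30+0) = 44
One optimal plan: pieces 8 + 2 (1 cut) → $47 − $3 = $44.

44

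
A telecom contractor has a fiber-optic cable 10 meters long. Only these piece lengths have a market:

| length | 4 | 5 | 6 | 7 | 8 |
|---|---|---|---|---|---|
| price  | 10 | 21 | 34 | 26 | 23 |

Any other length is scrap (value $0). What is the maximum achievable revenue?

Consider every possible first cut. best[k] is the best of p[i]+best[k−i] over all sellable i≤k.
best[1] = 0
best[2] = 0
best[3] = 0
best[4] = 10
best[5] = 21
best[6] = 34
best[7] = 34
best[8] = 34
best[9] = 34
best[10] = 44  (first piece 4, then best[6]=34)
One optimal cutting: 6 + 4 → $44.

44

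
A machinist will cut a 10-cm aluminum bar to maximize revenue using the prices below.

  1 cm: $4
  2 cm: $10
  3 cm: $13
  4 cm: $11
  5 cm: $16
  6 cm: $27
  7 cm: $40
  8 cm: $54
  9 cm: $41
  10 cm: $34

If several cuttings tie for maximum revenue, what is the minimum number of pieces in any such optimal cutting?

Let r[k] be the best obtainable value from length k. For each k, try every first piece i and keep the best of price[i] + r[k−i].
r[1] = 4
r[2] = max(4+4, 10+0) = 10
r[3] = max(4+10, 10+4, 13+0) = 14
r[4] = max(4+14, 10+10, 13+4, 11+0) = 20
r[5] = max(4+20, 10+14, 13+10, 11+4, 16+0) = 24
r[6] = max(4+24, 10+20, 13+14, 11+10, 16+4, 27+0) = 30
r[7] = max(4+30, 10+24, 13+20, …, 27+4, 40+0) = 40
r[8] = max(4+40, 10+30, 13+24, …, 40+4, 54+0) = 54
r[9] = max(4+54, 10+40, 13+30, …, 54+4, 41+0) = 58
r[10] = max(4+58, 10+54, 13+40, …, 41+4, 34+0) = 64
Maximum revenue is $64.
Now minimize piece count subject to staying optimal: for each k, pieces[k] = 1 + min over i with p[i]+r[k−i]=r[k] of pieces[k−i].
pieces[7] = 1
pieces[8] = 1
pieces[9] = 2
pieces[10] = 2

2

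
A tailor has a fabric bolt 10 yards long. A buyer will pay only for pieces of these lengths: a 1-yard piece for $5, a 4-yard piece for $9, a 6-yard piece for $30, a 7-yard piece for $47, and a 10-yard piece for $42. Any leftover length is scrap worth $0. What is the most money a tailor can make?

62

Let f[k] be the best obtainable value from length k. For each k, try every first piece i and keep the best of price[i] + f[k−i].
f[1] = 5
f[2] = 10  (first piece 1, then f[1]=5)
f[3] = 15  (first piece 1, then f[2]=10)
f[4] = max(5+15, 9+0) = 20
f[5] = max(5+20, 9+5) = 25
f[6] = max(5+25, 9+10, 30+0) = 30
f[7] = max(5+30, 9+15, 30+5, 47+0) = 47
f[8] = max(5+47, 9+20, 30+10, 47+5) = 52
f[9] = max(5+52, 9+25, 30+15, 47+10) = 57
f[10] = max(5+57, 9+30, 30+20, 47+15, 42+0) = 62
One optimal cutting: 7 + 1 + 1 + 1 → $62.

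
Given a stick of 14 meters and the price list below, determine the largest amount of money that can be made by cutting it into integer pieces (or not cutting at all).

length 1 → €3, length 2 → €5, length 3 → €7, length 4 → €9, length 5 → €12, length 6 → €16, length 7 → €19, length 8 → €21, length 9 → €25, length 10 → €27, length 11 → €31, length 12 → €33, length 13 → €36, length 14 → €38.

Let r[k] be the best obtainable value from length k. For each k, try every first piece i and keep the best of price[i] + r[k−i].
r[1] = 3
r[2] = max(3+3, 5+0) = 6
r[3] = max(3+6, 5+3, 7+0) = 9
r[4] = max(3+9, 5+6, 7+3, 9+0) = 12
r[5] = max(3+12, 5+9, 7+6, 9+3, 12+0) = 15
r[6] = max(3+15, 5+12, 7+9, 9+6, 12+3, 16+0) = 18
r[7] = max(3+18, 5+15, 7+12, …, 16+3, 19+0) = 21
r[8] = max(3+21, 5+18, 7+15, …, 19+3, 21+0) = 24
r[9] = max(3+24, 5+21, 7+18, …, 21+3, 25+0) = 27
r[10] = max(3+27, 5+24, 7+21, …, 25+3, 27+0) = 30
r[11] = max(3+30, 5+27, 7+24, …, 27+3, 31+0) = 33
r[12] = max(3+33, 5+30, 7+27, …, 31+3, 33+0) = 36
r[13] = max(3+36, 5+33, 7+30, …, 33+3, 36+0) = 39
r[14] = max(3+39, 5+36, 7+33, …, 36+3, 38+0) = 42
One optimal cutting: 1 + 1 + 1 + 1 + 1 + 1 + 1 + 1 + 1 + 1 + 1 + 1 + 1 + 1 → €3 + €3 + €3 + €3 + €3 + €3 + €3 + €3 + €3 + €3 + €3 + €3 + €3 + €3 = €42.

42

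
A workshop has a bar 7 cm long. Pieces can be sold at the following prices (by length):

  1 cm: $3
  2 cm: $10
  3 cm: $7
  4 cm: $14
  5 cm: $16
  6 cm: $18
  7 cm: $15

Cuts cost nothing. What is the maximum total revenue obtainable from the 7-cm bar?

33

Build best[k] bottom-up: best[k] = max over allowed piece i of (p[i] + best[k−i]).
best[1] = 3
best[2] = max(3+3, 10+0) = 10
best[3] = max(3+10, 10+3, 7+0) = 13
best[4] = max(3+13, 10+10, 7+3, 14+0) = 20
best[5] = max(3+20, 10+13, 7+10, 14+3, 16+0) = 23
best[6] = max(3+23, 10+20, 7+13, 14+10, 16+3, 18+0) = 30
best[7] = max(3+30, 10+23, 7+20, …, 18+3, 15+0) = 33
One optimal cutting: 2 + 2 + 2 + 1 → $10 + $10 + $10 + $3 = $33.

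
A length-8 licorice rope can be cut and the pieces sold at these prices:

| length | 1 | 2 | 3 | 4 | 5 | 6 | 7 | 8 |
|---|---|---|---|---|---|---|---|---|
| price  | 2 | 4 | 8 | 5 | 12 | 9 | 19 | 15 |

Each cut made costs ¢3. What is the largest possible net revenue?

18

Let v[k] be the best obtainable value from length k. For each k, try every first piece i and keep the best of price[i] + v[k−i] minus the 3 cut fee when i<k.
v[1] = 2
v[2] = 4
v[3] = 8
v[4] = 7  (first piece 1, then v[3]=8)
v[5] = 12
v[6] = 13  (first piece 3, then v[3]=8)
v[7] = 19
v[8] = 18  (first piece 1, then v[7]=19)
One optimal plan: pieces 7 + 1 (1 cut) → ¢21 − ¢3 = ¢18.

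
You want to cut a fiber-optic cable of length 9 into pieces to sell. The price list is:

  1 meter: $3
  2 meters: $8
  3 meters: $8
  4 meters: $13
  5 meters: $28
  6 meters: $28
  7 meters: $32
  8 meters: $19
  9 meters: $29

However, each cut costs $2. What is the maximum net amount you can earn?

Consider every possible first cut. r[k] is the best of p[i]+r[k−i] over all sellable i≤k, charging 2 whenever i<k.
r[1] = 3
r[2] = max(3+3-2, 8+0) = 8
r[3] = max(3+8-2, 8+3-2, 8+0) = 9
r[4] = max(3+9-2, 8+8-2, 8+3-2, 13+0) = 14
r[5] = max(3+14-2, 8+9-2, 8+8-2, 13+3-2, 28+0) = 28
r[6] = max(3+28-2, 8+14-2, 8+9-2, 13+8-2, 28+3-2, 28+0) = 29
r[7] = max(3+29-2, 8+28-2, 8+14-2, …, 28+3-2, 32+0) = 34
r[8] = max(3+34-2, 8+29-2, 8+28-2, …, 32+3-2, 19+0) = 35
r[9] = max(3+35-2, 8+34-2, 8+29-2, …, 19+3-2, 29+0) = 40
One optimal plan: pieces 5 + 2 + 2 (2 cuts) → $44 − $4 = $40.

40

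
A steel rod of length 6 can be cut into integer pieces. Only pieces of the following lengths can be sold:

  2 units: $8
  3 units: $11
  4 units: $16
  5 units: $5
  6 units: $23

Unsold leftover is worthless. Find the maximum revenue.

24

Consider every possible first cut. f[k] is the best of p[i]+f[k−i] over all sellable i≤k.
f[1] = 0
f[2] = 8
f[3] = max(8+0, 11+0) = 11
f[4] = max(8+8, 11+0, 16+0) = 16
f[5] = max(8+11, 11+8, 16+0, 5+0) = 19
f[6] = max(8+16, 11+11, 16+8, 5+0, 23+0) = 24
One optimal cutting: 2 + 2 + 2 → $24.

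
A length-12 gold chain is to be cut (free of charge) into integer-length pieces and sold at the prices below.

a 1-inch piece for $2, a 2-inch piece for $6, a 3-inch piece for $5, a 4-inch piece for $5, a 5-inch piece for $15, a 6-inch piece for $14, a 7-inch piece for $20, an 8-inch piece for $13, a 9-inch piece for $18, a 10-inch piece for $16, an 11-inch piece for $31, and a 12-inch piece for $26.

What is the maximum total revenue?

36

Let best[k] be the best obtainable value from length k. For each k, try every first piece i and keep the best of price[i] + best[k−i].
best[1] = 2
best[2] = 6
best[3] = 8  (first piece 1, then best[2]=6)
best[4] = 12  (first piece 2, then best[2]=6)
best[5] = 15
best[6] = 18  (first piece 2, then best[4]=12)
best[7] = 21  (first piece 2, then best[5]=15)
best[8] = 24  (first piece 2, then best[6]=18)
best[9] = 27  (first piece 2, then best[7]=21)
best[10] = 30  (first piece 2, then best[8]=24)
best[11] = 33  (first piece 2, then best[9]=27)
best[12] = 36  (first piece 2, then best[10]=30)
One optimal cutting: 2 + 2 + 2 + 2 + 2 + 2 → $6 + $6 + $6 + $6 + $6 + $6 = $36.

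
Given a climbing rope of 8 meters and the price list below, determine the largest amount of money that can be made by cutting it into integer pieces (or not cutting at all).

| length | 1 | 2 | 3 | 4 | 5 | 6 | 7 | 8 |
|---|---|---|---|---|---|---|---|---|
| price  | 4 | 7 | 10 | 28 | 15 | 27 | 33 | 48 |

Let best[k] be the best obtainable value from length k. For each k, try every first piece i and keep the best of price[i] + best[k−i].
best[1] = 4
best[2] = max(4+4, 7+0) = 8
best[3] = max(4+8, 7+4, 10+0) = 12
best[4] = max(4+12, 7+8, 10+4, 28+0) = 28
best[5] = max(4+28, 7+12, 10+8, 28+4, 15+0) = 32
best[6] = max(4+32, 7+28, 10+12, 28+8, 15+4, 27+0) = 36
best[7] = max(4+36, 7+32, 10+28, …, 27+4, 33+0) = 40
best[8] = max(4+40, 7+36, 10+32, …, 33+4, 48+0) = 56
One optimal cutting: 4 + 4 → €28 + €28 = €56.

56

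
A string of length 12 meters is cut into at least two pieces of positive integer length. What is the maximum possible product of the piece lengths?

Fill g[k] for k=2..12: at each k try every first piece i and multiply by the better of (k−i) uncut or g[k−i].
g[2] = 1×max(1,0) = 1×1 = 1
g[3] = 1×max(2,1) = 1×2 = 2
g[4] = 2×max(2,1) = 2×2 = 4
g[5] = 2×max(3,2) = 2×3 = 6
g[6] = 3×max(3,2) = 3×3 = 9
g[7] = 2×max(5,6) = 2×6 = 12
g[8] = 2×max(6,9) = 2×9 = 18
g[9] = 3×max(6,9) = 3×9 = 27
g[10] = 2×max(8,18) = 2×18 = 36
g[11] = 2×max(9,27) = 2×27 = 54
g[12] = 3×max(9,27) = 3×27 = 81
One optimal split: 3 + 3 + 3 + 3; product 3×3×3×3 = 81.

81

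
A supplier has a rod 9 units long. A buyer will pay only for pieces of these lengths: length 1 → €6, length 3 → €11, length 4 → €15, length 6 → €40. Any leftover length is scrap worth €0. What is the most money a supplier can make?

58

Consider every possible first cut. best[k] is the best of p[i]+best[k−i] over all sellable i≤k.
best[1] = 6
best[2] = 12  (first piece 1, then best[1]=6)
best[3] = 18  (first piece 1, then best[2]=12)
best[4] = 24  (first piece 1, then best[3]=18)
best[5] = 30  (first piece 1, then best[4]=24)
best[6] = 40
best[7] = 46  (first piece 1, then best[6]=40)
best[8] = 52  (first piece 1, then best[7]=46)
best[9] = 58  (first piece 1, then best[8]=52)
One optimal cutting: 6 + 1 + 1 + 1 → €58.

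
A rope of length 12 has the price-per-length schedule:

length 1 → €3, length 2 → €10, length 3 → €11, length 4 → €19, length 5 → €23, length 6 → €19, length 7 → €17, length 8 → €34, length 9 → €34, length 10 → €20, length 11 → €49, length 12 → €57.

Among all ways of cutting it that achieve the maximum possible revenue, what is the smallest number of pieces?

Build r[k] bottom-up: r[k] = max over allowed piece i of (p[i] + r[k−i]).
r[1] = 3
r[2] = 10
r[3] = 13  (first piece 1, then r[2]=10)
r[4] = 20  (first piece 2, then r[2]=10)
r[5] = 23  (first piece 1, then r[4]=20)
r[6] = 30  (first piece 2, then r[4]=20)
r[7] = 33  (first piece 1, then r[6]=30)
r[8] = 40  (first piece 2, then r[6]=30)
r[9] = 43  (first piece 1, then r[8]=40)
r[10] = 50  (first piece 2, then r[8]=40)
r[11] = 53  (first piece 1, then r[10]=50)
r[12] = 60  (first piece 2, then r[10]=50)
Maximum revenue is €60.
Now minimize piece count subject to staying optimal: for each k, pieces[k] = 1 + min over i with p[i]+r[k−i]=r[k] of pieces[k−i].
pieces[9] = 3
pieces[10] = 5
pieces[11] = 4
pieces[12] = 6

6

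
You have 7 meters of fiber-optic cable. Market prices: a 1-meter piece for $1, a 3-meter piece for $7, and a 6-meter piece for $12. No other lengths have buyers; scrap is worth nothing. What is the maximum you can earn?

15

Consider every possible first cut. best[k] is the best of p[i]+best[k−i] over all sellable i≤k.
best[1] = 1
best[2] = 2  (first piece 1, then best[1]=1)
best[3] = 7
best[4] = 8  (first piece 1, then best[3]=7)
best[5] = 9  (first piece 1, then best[4]=8)
best[6] = 14  (first piece 3, then best[3]=7)
best[7] = 15  (first piece 1, then best[6]=14)
One optimal cutting: 3 + 3 + 1 → $15.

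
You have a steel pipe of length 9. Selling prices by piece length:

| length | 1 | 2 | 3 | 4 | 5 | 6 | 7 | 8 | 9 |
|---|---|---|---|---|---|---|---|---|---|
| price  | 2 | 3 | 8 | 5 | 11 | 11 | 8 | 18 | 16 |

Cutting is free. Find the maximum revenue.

Consider every possible first cut. r[k] is the best of p[i]+r[k−i] over all sellable i≤k.
r[1] = 2
r[2] = 4  (first piece 1, then r[1]=2)
r[3] = 8
r[4] = 10  (first piece 1, then r[3]=8)
r[5] = 12  (first piece 1, then r[4]=10)
r[6] = 16  (first piece 3, then r[3]=8)
r[7] = 18  (first piece 1, then r[6]=16)
r[8] = 20  (first piece 1, then r[7]=18)
r[9] = 24  (first piece 3, then r[6]=16)
One optimal cutting: 3 + 3 + 3 → $8 + $8 + $8 = $24.

24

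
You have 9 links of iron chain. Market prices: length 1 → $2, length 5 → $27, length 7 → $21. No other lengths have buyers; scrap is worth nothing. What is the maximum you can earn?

35

Consider every possible first cut. best[k] is the best of p[i]+best[k−i] over all sellable i≤k.
best[1] = 2
best[2] = 4  (first piece 1, then best[1]=2)
best[3] = 6  (first piece 1, then best[2]=4)
best[4] = 8  (first piece 1, then best[3]=6)
best[5] = 27
best[6] = 29  (first piece 1, then best[5]=27)
best[7] = 31  (first piece 1, then best[6]=29)
best[8] = 33  (first piece 1, then best[7]=31)
best[9] = 35  (first piece 1, then best[8]=33)
One optimal cutting: 5 + 1 + 1 + 1 + 1 → $35.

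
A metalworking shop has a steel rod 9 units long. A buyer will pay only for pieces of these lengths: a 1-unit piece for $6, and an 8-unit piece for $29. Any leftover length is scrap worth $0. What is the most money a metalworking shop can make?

Build best[k] bottom-up: best[k] = max over allowed piece i of (p[i] + best[k−i]).
best[1] = 6
best[2] = 12  (first piece 1, then best[1]=6)
best[3] = 18  (first piece 1, then best[2]=12)
best[4] = 24  (first piece 1, then best[3]=18)
best[5] = 30  (first piece 1, then best[4]=24)
best[6] = 36  (first piece 1, then best[5]=30)
best[7] = 42  (first piece 1, then best[6]=36)
best[8] = 48  (first piece 1, then best[7]=42)
best[9] = 54  (first piece 1, then best[8]=48)
One optimal cutting: 1 + 1 + 1 + 1 + 1 + 1 + 1 + 1 + 1 → $54.

54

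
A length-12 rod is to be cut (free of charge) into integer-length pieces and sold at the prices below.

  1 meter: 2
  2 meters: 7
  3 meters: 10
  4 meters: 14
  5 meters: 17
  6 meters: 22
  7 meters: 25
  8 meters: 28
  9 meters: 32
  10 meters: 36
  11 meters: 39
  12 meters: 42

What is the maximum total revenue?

Consider every possible first cut. v[k] is the best of p[i]+v[k−i] over all sellable i≤k.
v[1] = 2
v[2] = max(2+2, 7+0) = 7
v[3] = max(2+7, 7+2, 10+0) = 10
v[4] = max(2+10, 7+7, 10+2, 14+0) = 14
v[5] = max(2+14, 7+10, 10+7, 14+2, 17+0) = 17
v[6] = max(2+17, 7+14, 10+10, 14+7, 17+2, 22+0) = 22
v[7] = max(2+22, 7+17, 10+14, …, 22+2, 25+0) = 25
v[8] = max(2+25, 7+22, 10+17, …, 25+2, 28+0) = 29
v[9] = max(2+29, 7+25, 10+22, …, 28+2, 32+0) = 32
v[10] = max(2+32, 7+29, 10+25, …, 32+2, 36+0) = 36
v[11] = max(2+36, 7+32, 10+29, …, 36+2, 39+0) = 39
v[12] = max(2+39, 7+36, 10+32, …, 39+2, 42+0) = 44
One optimal cutting: 6 + 6 → 22 + 22 = 44.

44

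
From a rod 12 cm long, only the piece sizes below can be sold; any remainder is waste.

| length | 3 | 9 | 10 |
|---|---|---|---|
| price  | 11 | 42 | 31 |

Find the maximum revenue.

53

Consider every possible first cut. best[k] is the best of p[i]+best[k−i] over all sellable i≤k.
best[1] = 0
best[2] = 0
best[3] = 11
best[4] = 11
best[5] = 11
best[6] = 22  (first piece 3, then best[3]=11)
best[7] = 22
best[8] = 22
best[9] = 42
best[10] = 42
best[11] = 42
best[12] = 53  (first piece 3, then best[9]=42)
One optimal cutting: 9 + 3 → 53.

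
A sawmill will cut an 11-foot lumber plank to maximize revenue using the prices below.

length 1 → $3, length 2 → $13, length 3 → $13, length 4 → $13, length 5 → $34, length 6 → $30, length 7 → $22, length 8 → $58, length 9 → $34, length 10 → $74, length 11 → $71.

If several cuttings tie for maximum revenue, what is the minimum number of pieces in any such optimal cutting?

Consider every possible first cut. r[k] is the best of p[i]+r[k−i] over all sellable i≤k.
r[1] = 3
r[2] = 13
r[3] = 16  (first piece 1, then r[2]=13)
r[4] = 26  (first piece 2, then r[2]=13)
r[5] = 34
r[6] = 39  (first piece 2, then r[4]=26)
r[7] = 47  (first piece 2, then r[5]=34)
r[8] = 58
r[9] = 61  (first piece 1, then r[8]=58)
r[10] = 74
r[11] = 77  (first piece 1, then r[10]=74)
Maximum revenue is $77.
Now minimize piece count subject to staying optimal: for each k, pieces[k] = 1 + min over i with p[i]+r[k−i]=r[k] of pieces[k−i].
pieces[8] = 1
pieces[9] = 2
pieces[10] = 1
pieces[11] = 2

2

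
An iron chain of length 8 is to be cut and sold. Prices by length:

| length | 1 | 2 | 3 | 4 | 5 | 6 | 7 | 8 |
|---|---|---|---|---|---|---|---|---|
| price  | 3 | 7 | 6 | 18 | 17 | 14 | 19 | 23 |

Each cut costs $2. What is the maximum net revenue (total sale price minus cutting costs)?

34

Build v[k] bottom-up: v[k] = max over allowed piece i of (p[i] + v[k−i]) − 2 per cut.
v[1] = 3
v[2] = max(3+3-2, 7+0) = 7
v[3] = max(3+7-2, 7+3-2, 6+0) = 8
v[4] = max(3+8-2, 7+7-2, 6+3-2, 18+0) = 18
v[5] = max(3+18-2, 7+8-2, 6+7-2, 18+3-2, 17+0) = 19
v[6] = max(3+19-2, 7+18-2, 6+8-2, 18+7-2, 17+3-2, 14+0) = 23
v[7] = max(3+23-2, 7+19-2, 6+18-2, …, 14+3-2, 19+0) = 24
v[8] = max(3+24-2, 7+23-2, 6+19-2, …, 19+3-2, 23+0) = 34
One optimal plan: pieces 4 + 4 (1 cut) → $36 − $2 = $34.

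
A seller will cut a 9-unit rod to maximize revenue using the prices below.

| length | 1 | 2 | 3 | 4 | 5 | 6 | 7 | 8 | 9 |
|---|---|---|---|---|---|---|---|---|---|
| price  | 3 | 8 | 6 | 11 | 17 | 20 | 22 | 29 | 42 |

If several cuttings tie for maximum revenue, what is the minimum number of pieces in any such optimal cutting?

Consider every possible first cut. r[k] is the best of p[i]+r[k−i] over all sellable i≤k.
r[1] = 3
r[2] = max(3+3, 8+0) = 8
r[3] = max(3+8, 8+3, 6+0) = 11
r[4] = max(3+11, 8+8, 6+3, 11+0) = 16
r[5] = max(3+16, 8+11, 6+8, 11+3, 17+0) = 19
r[6] = max(3+19, 8+16, 6+11, 11+8, 17+3, 20+0) = 24
r[7] = max(3+24, 8+19, 6+16, …, 20+3, 22+0) = 27
r[8] = max(3+27, 8+24, 6+19, …, 22+3, 29+0) = 32
r[9] = max(3+32, 8+27, 6+24, …, 29+3, 42+0) = 42
Maximum revenue is $42.
Now minimize piece count subject to staying optimal: for each k, pieces[k] = 1 + min over i with p[i]+r[k−i]=r[k] of pieces[k−i].
pieces[6] = 3
pieces[7] = 4
pieces[8] = 4
pieces[9] = 1

1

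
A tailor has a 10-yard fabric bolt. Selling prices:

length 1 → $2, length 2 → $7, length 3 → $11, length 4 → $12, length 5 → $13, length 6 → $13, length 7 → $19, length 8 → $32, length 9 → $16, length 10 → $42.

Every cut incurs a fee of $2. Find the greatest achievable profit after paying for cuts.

Build r[k] bottom-up: r[k] = max over allowed piece i of (p[i] + r[k−i]) − 2 per cut.
r[1] = 2
r[2] = max(2+2-2, 7+0) = 7
r[3] = max(2+7-2, 7+2-2, 11+0) = 11
r[4] = max(2+11-2, 7+7-2, 11+2-2, 12+0) = 12
r[5] = max(2+12-2, 7+11-2, 11+7-2, 12+2-2, 13+0) = 16
r[6] = max(2+16-2, 7+12-2, 11+11-2, 12+7-2, 13+2-2, 13+0) = 20
r[7] = max(2+20-2, 7+16-2, 11+12-2, …, 13+2-2, 19+0) = 21
r[8] = max(2+21-2, 7+20-2, 11+16-2, …, 19+2-2, 32+0) = 32
r[9] = max(2+32-2, 7+21-2, 11+20-2, …, 32+2-2, 16+0) = 32
r[10] = max(2+32-2, 7+32-2, 11+21-2, …, 16+2-2, 42+0) = 42
Best is to make no cuts and sell whole for $42.

42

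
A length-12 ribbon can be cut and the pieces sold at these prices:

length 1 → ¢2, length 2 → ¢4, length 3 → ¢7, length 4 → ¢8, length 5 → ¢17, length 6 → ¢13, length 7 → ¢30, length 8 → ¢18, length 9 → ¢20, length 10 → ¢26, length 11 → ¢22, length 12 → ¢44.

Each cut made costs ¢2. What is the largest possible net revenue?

Let v[k] be the best obtainable value from length k. For each k, try every first piece i and keep the best of price[i] + v[k−i] minus the 2 cut fee when i<k.
v[1] = 2
v[2] = max(2+2-2, 4+0) = 4
v[3] = max(2+4-2, 4+2-2, 7+0) = 7
v[4] = max(2+7-2, 4+4-2, 7+2-2, 8+0) = 8
v[5] = max(2+8-2, 4+7-2, 7+4-2, 8+2-2, 17+0) = 17
v[6] = max(2+17-2, 4+8-2, 7+7-2, 8+4-2, 17+2-2, 13+0) = 17
v[7] = max(2+17-2, 4+17-2, 7+8-2, …, 13+2-2, 30+0) = 30
v[8] = max(2+30-2, 4+17-2, 7+17-2, …, 30+2-2, 18+0) = 30
v[9] = max(2+30-2, 4+30-2, 7+17-2, …, 18+2-2, 20+0) = 32
v[10] = max(2+32-2, 4+30-2, 7+30-2, …, 20+2-2, 26+0) = 35
v[11] = max(2+35-2, 4+32-2, 7+30-2, …, 26+2-2, 22+0) = 36
v[12] = max(2+36-2, 4+35-2, 7+32-2, …, 22+2-2, 44+0) = 45
One optimal plan: pieces 7 + 5 (1 cut) → ¢47 − ¢2 = ¢45.

45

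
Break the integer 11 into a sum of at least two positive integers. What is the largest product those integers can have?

Fill m[k] for k=2..11: at each k try every first piece i and multiply by the better of (k−i) uncut or m[k−i].
m[2] = 1*max(1,0) = 1*1 = 1
m[3] = 1*max(2,1) = 1*2 = 2
m[4] = 2*max(2,1) = 2*2 = 4
m[5] = 2*max(3,2) = 2*3 = 6
m[6] = 3*max(3,2) = 3*3 = 9
m[7] = 2*max(5,6) = 2*6 = 12
m[8] = 2*max(6,9) = 2*9 = 18
m[9] = 3*max(6,9) = 3*9 = 27
m[10] = 2*max(8,18) = 2*18 = 36
m[11] = 2*max(9,27) = 2*27 = 54
One optimal split: 3 + 3 + 3 + 2; product 3*3*3*2 = 54.

54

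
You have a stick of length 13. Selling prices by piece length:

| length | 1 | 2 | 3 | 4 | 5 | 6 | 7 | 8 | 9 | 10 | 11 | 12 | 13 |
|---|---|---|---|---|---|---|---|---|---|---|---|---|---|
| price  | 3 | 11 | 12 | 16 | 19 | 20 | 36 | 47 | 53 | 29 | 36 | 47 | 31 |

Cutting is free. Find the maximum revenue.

Build best[k] bottom-up: best[k] = max over allowed piece i of (p[i] + best[k−i]).
best[1] = 3
best[2] = max(3+3, 11+0) = 11
best[3] = max(3+11, 11+3, 12+0) = 14
best[4] = max(3+14, 11+11, 12+3, 16+0) = 22
best[5] = max(3+22, 11+14, 12+11, 16+3, 19+0) = 25
best[6] = max(3+25, 11+22, 12+14, 16+11, 19+3, 20+0) = 33
best[7] = max(3+33, 11+25, 12+22, …, 20+3, 36+0) = 36
best[8] = max(3+36, 11+33, 12+25, …, 36+3, 47+0) = 47
best[9] = max(3+47, 11+36, 12+33, …, 47+3, 53+0) = 53
best[10] = max(3+53, 11+47, 12+36, …, 53+3, 29+0) = 58
best[11] = max(3+58, 11+53, 12+47, …, 29+3, 36+0) = 64
best[12] = max(3+64, 11+58, 12+53, …, 36+3, 47+0) = 69
best[13] = max(3+69, 11+64, 12+58, …, 47+3, 31+0) = 75
One optimal cutting: 9 + 2 + 2 → $53 + $11 + $11 = $75.

75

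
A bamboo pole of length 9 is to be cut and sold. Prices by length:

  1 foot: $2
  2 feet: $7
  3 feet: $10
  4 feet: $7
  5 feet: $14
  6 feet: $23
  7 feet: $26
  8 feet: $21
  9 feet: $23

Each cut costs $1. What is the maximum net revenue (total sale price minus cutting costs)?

32

Build r[k] bottom-up: r[k] = max over allowed piece i of (p[i] + r[k−i]) − 1 per cut.
r[1] = 2
r[2] = 7
r[3] = 10
r[4] = 13  (first piece 2, then r[2]=7)
r[5] = 16  (first piece 2, then r[3]=10)
r[6] = 23
r[7] = 26
r[8] = 29  (first piece 2, then r[6]=23)
r[9] = 32  (first piece 2, then r[7]=26)
One optimal plan: pieces 7 + 2 (1 cut) → $33 − $1 = $32.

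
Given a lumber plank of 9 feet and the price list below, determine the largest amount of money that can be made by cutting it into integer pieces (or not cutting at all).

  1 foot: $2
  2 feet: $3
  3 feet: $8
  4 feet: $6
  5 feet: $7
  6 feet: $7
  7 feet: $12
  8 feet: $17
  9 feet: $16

Consider every possible first cut. best[k] is the best of p[i]+best[k−i] over all sellable i≤k.
best[1] = 2
best[2] = max(2+2, 3+0) = 4
best[3] = max(2+4, 3+2, 8+0) = 8
best[4] = max(2+8, 3+4, 8+2, 6+0) = 10
best[5] = max(2+10, 3+8, 8+4, 6+2, 7+0) = 12
best[6] = max(2+12, 3+10, 8+8, 6+4, 7+2, 7+0) = 16
best[7] = max(2+16, 3+12, 8+10, …, 7+2, 12+0) = 18
best[8] = max(2+18, 3+16, 8+12, …, 12+2, 17+0) = 20
best[9] = max(2+20, 3+18, 8+16, …, 17+2, 16+0) = 24
One optimal cutting: 3 + 3 + 3 → $8 + $8 + $8 = $24.

24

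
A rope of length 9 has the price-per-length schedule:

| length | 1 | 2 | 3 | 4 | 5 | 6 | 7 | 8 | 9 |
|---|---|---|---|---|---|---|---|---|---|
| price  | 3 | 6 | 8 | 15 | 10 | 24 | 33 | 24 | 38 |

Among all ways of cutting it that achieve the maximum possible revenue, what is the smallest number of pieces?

Let r[k] be the best obtainable value from length k. For each k, try every first piece i and keep the best of price[i] + r[k−i].
r[1] = 3
r[2] = max(3+3, 6+0) = 6
r[3] = max(3+6, 6+3, 8+0) = 9
r[4] = max(3+9, 6+6, 8+3, 15+0) = 15
r[5] = max(3+15, 6+9, 8+6, 15+3, 10+0) = 18
r[6] = max(3+18, 6+15, 8+9, 15+6, 10+3, 24+0) = 24
r[7] = max(3+24, 6+18, 8+15, …, 24+3, 33+0) = 33
r[8] = max(3+33, 6+24, 8+18, …, 33+3, 24+0) = 36
r[9] = max(3+36, 6+33, 8+24, …, 24+3, 38+0) = 39
Maximum revenue is €39.
Now minimize piece count subject to staying optimal: for each k, pieces[k] = 1 + min over i with p[i]+r[k−i]=r[k] of pieces[k−i].
pieces[6] = 1
pieces[7] = 1
pieces[8] = 2
pieces[9] = 2

2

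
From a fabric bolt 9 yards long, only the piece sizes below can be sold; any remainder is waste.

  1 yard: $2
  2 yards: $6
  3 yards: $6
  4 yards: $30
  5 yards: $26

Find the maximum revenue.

62

Consider every possible first cut. r[k] is the best of p[i]+r[k−i] over all sellable i≤k.
r[1] = 2
r[2] = max(2+2, 6+0) = 6
r[3] = max(2+6, 6+2, 6+0) = 8
r[4] = max(2+8, 6+6, 6+2, 30+0) = 30
r[5] = max(2+30, 6+8, 6+6, 30+2, 26+0) = 32
r[6] = max(2+32, 6+30, 6+8, 30+6, 26+2) = 36
r[7] = max(2+36, 6+32, 6+30, 30+8, 26+6) = 38
r[8] = max(2+38, 6+36, 6+32, 30+30, 26+8) = 60
r[9] = max(2+60, 6+38, 6+36, 30+32, 26+30) = 62
One optimal cutting: 4 + 4 + 1 → $62.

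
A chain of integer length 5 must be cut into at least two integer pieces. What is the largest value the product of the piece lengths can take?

Let P[k] be the best product for length k (with at least one cut). For each first piece i, the rest contributes max(k−i, P[k−i]).
P[2] = 1·max(1,0) = 1·1 = 1
P[3] = 1·max(2,1) = 1·2 = 2
P[4] = 2·max(2,1) = 2·2 = 4
P[5] = 2·max(3,2) = 2·3 = 6
One optimal split: 3 + 2; product 3·2 = 6.

6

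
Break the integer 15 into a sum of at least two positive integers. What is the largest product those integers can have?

Fill f[k] for k=2..15: at each k try every first piece i and multiply by the better of (k−i) uncut or f[k−i].
f[2] = 1*max(1,0) = 1*1 = 1
f[3] = 1*max(2,1) = 1*2 = 2
f[4] = 2*max(2,1) = 2*2 = 4
f[5] = 2*max(3,2) = 2*3 = 6
f[6] = 3*max(3,2) = 3*3 = 9
f[7] = 2*max(5,6) = 2*6 = 12
f[8] = 2*max(6,9) = 2*9 = 18
f[9] = 3*max(6,9) = 3*9 = 27
f[10] = 2*max(8,18) = 2*18 = 36
f[11] = 2*max(9,27) = 2*27 = 54
f[12] = 3*max(9,27) = 3*27 = 81
f[13] = 2*max(11,54) = 2*54 = 108
f[14] = 2*max(12,81) = 2*81 = 162
f[15] = 3*max(12,81) = 3*81 = 243
One optimal split: 3 + 3 + 3 + 3 + 3; product 3*3*3*3*3 = 243.

243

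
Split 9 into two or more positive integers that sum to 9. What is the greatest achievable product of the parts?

27

Define f[k] = max over 1≤i<k of i · max(k−i, f[k−i]); the inner max lets the remainder stay uncut if that's better.
f[2] = 1*max(1,0) = 1*1 = 1
f[3] = 1*max(2,1) = 1*2 = 2
f[4] = 2*max(2,1) = 2*2 = 4
f[5] = 2*max(3,2) = 2*3 = 6
f[6] = 3*max(3,2) = 3*3 = 9
f[7] = 2*max(5,6) = 2*6 = 12
f[8] = 2*max(6,9) = 2*9 = 18
f[9] = 3*max(6,9) = 3*9 = 27
One optimal split: 3 + 3 + 3; product 3*3*3 = 27.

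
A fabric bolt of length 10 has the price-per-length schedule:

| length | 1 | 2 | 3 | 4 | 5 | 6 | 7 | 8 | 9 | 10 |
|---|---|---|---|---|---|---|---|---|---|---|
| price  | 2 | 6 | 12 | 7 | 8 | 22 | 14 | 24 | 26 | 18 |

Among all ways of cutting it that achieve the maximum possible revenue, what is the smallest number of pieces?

4

Consider every possible first cut. r[k] is the best of p[i]+r[k−i] over all sellable i≤k.
r[1] = 2
r[2] = 6
r[3] = 12
r[4] = 14  (first piece 1, then r[3]=12)
r[5] = 18  (first piece 2, then r[3]=12)
r[6] = 24  (first piece 3, then r[3]=12)
r[7] = 26  (first piece 1, then r[6]=24)
r[8] = 30  (first piece 2, then r[6]=24)
r[9] = 36  (first piece 3, then r[6]=24)
r[10] = 38  (first piece 1, then r[9]=36)
Maximum revenue is $38.
Now minimize piece count subject to staying optimal: for each k, pieces[k] = 1 + min over i with p[i]+r[k−i]=r[k] of pieces[k−i].
pieces[7] = 3
pieces[8] = 3
pieces[9] = 3
pieces[10] = 4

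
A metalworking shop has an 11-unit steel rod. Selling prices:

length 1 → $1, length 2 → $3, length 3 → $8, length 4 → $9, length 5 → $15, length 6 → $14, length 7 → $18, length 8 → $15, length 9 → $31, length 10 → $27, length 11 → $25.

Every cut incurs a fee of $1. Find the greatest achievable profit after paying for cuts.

33

Build r[k] bottom-up: r[k] = max over allowed piece i of (p[i] + r[k−i]) − 1 per cut.
r[1] = 1
r[2] = 3
r[3] = 8
r[4] = 9
r[5] = 15
r[6] = 15  (first piece 1, then r[5]=15)
r[7] = 18
r[8] = 22  (first piece 3, then r[5]=15)
r[9] = 31
r[10] = 31  (first piece 1, then r[9]=31)
r[11] = 33  (first piece 2, then r[9]=31)
One optimal plan: pieces 9 + 2 (1 cut) → $34 − $1 = $33.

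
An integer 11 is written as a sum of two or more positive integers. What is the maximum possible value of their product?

54

Fill f[k] for k=2..11: at each k try every first piece i and multiply by the better of (k−i) uncut or f[k−i].
f[2] = 1*max(1,0) = 1*1 = 1
f[3] = 1*max(2,1) = 1*2 = 2
f[4] = 2*max(2,1) = 2*2 = 4
f[5] = 2*max(3,2) = 2*3 = 6
f[6] = 3*max(3,2) = 3*3 = 9
f[7] = 2*max(5,6) = 2*6 = 12
f[8] = 2*max(6,9) = 2*9 = 18
f[9] = 3*max(6,9) = 3*9 = 27
f[10] = 2*max(8,18) = 2*18 = 36
f[11] = 2*max(9,27) = 2*27 = 54
One optimal split: 3 + 3 + 3 + 2; product 3*3*3*2 = 54.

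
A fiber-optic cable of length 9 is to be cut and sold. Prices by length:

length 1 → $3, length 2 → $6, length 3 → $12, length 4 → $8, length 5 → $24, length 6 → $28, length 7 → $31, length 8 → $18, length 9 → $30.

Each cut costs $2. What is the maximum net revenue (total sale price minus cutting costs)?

Consider every possible first cut. r[k] is the best of p[i]+r[k−i] over all sellable i≤k, charging 2 whenever i<k.
r[1] = 3
r[2] = max(3+3-2, 6+0) = 6
r[3] = max(3+6-2, 6+3-2, 12+0) = 12
r[4] = max(3+12-2, 6+6-2, 12+3-2, 8+0) = 13
r[5] = max(3+13-2, 6+12-2, 12+6-2, 8+3-2, 24+0) = 24
r[6] = max(3+24-2, 6+13-2, 12+12-2, 8+6-2, 24+3-2, 28+0) = 28
r[7] = max(3+28-2, 6+24-2, 12+13-2, …, 28+3-2, 31+0) = 31
r[8] = max(3+31-2, 6+28-2, 12+24-2, …, 31+3-2, 18+0) = 34
r[9] = max(3+34-2, 6+31-2, 12+28-2, …, 18+3-2, 30+0) = 38
One optimal plan: pieces 6 + 3 (1 cut) → $40 − $2 = $38.

38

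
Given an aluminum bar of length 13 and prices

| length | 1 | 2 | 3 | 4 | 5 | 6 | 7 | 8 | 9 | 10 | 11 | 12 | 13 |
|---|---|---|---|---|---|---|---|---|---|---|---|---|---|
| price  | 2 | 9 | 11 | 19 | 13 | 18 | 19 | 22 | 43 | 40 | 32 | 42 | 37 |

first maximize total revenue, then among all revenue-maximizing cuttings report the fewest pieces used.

2

Let r[k] be the best obtainable value from length k. For each k, try every first piece i and keep the best of price[i] + r[k−i].
r[1] = 2
r[2] = 9
r[3] = 11  (first piece 1, then r[2]=9)
r[4] = 19
r[5] = 21  (first piece 1, then r[4]=19)
r[6] = 28  (first piece 2, then r[4]=19)
r[7] = 30  (first piece 1, then r[6]=28)
r[8] = 38  (first piece 4, then r[4]=19)
r[9] = 43
r[10] = 47  (first piece 2, then r[8]=38)
r[11] = 52  (first piece 2, then r[9]=43)
r[12] = 57  (first piece 4, then r[8]=38)
r[13] = 62  (first piece 4, then r[9]=43)
Maximum revenue is $62.
Now minimize piece count subject to staying optimal: for each k, pieces[k] = 1 + min over i with p[i]+r[k−i]=r[k] of pieces[k−i].
pieces[10] = 3
pieces[11] = 2
pieces[12] = 3
pieces[13] = 2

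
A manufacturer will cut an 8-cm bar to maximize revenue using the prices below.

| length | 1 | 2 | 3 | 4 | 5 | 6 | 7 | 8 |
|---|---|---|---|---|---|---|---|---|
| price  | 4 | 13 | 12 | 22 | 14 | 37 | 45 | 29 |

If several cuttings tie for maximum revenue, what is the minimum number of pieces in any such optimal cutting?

Consider every possible first cut. r[k] is the best of p[i]+r[k−i] over all sellable i≤k.
r[1] = 4
r[2] = max(4+4, 13+0) = 13
r[3] = max(4+13, 13+4, 12+0) = 17
r[4] = max(4+17, 13+13, 12+4, 22+0) = 26
r[5] = max(4+26, 13+17, 12+13, 22+4, 14+0) = 30
r[6] = max(4+30, 13+26, 12+17, 22+13, 14+4, 37+0) = 39
r[7] = max(4+39, 13+30, 12+26, …, 37+4, 45+0) = 45
r[8] = max(4+45, 13+39, 12+30, …, 45+4, 29+0) = 52
Maximum revenue is $52.
Now minimize piece count subject to staying optimal: for each k, pieces[k] = 1 + min over i with p[i]+r[k−i]=r[k] of pieces[k−i].
pieces[5] = 3
pieces[6] = 3
pieces[7] = 1
pieces[8] = 4

4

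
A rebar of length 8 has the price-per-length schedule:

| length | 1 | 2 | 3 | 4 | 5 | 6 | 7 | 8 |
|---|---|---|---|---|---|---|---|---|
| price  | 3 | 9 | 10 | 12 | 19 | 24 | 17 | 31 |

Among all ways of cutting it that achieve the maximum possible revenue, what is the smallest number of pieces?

4

Let r[k] be the best obtainable value from length k. For each k, try every first piece i and keep the best of price[i] + r[k−i].
r[1] = 3
r[2] = 9
r[3] = 12  (first piece 1, then r[2]=9)
r[4] = 18  (first piece 2, then r[2]=9)
r[5] = 21  (first piece 1, then r[4]=18)
r[6] = 27  (first piece 2, then r[4]=18)
r[7] = 30  (first piece 1, then r[6]=27)
r[8] = 36  (first piece 2, then r[6]=27)
Maximum revenue is ₹36.
Now minimize piece count subject to staying optimal: for each k, pieces[k] = 1 + min over i with p[i]+r[k−i]=r[k] of pieces[k−i].
pieces[5] = 3
pieces[6] = 3
pieces[7] = 4
pieces[8] = 4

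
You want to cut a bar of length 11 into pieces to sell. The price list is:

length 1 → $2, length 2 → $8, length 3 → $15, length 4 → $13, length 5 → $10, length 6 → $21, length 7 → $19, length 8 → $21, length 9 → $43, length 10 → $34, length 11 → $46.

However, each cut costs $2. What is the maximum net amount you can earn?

Let net[k] be the best obtainable value from length k. For each k, try every first piece i and keep the best of price[i] + net[k−i] minus the 2 cut fee when i<k.
net[1] = 2
net[2] = 8
net[3] = 15
net[4] = 15  (first piece 1, then net[3]=15)
net[5] = 21  (first piece 2, then net[3]=15)
net[6] = 28  (first piece 3, then net[3]=15)
net[7] = 28  (first piece 1, then net[6]=28)
net[8] = 34  (first piece 2, then net[6]=28)
net[9] = 43
net[10] = 43  (first piece 1, then net[9]=43)
net[11] = 49  (first piece 2, then net[9]=43)
One optimal plan: pieces 9 + 2 (1 cut) → $51 − $2 = $49.

49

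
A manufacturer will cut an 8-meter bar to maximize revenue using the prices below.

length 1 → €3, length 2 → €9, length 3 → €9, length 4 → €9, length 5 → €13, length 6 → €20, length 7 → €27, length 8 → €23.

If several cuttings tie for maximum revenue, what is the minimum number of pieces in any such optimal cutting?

Consider every possible first cut. r[k] is the best of p[i]+r[k−i] over all sellable i≤k.
r[1] = 3
r[2] = max(3+3, 9+0) = 9
r[3] = max(3+9, 9+3, 9+0) = 12
r[4] = max(3+12, 9+9, 9+3, 9+0) = 18
r[5] = max(3+18, 9+12, 9+9, 9+3, 13+0) = 21
r[6] = max(3+21, 9+18, 9+12, 9+9, 13+3, 20+0) = 27
r[7] = max(3+27, 9+21, 9+18, …, 20+3, 27+0) = 30
r[8] = max(3+30, 9+27, 9+21, …, 27+3, 23+0) = 36
Maximum revenue is €36.
Now minimize piece count subject to staying optimal: for each k, pieces[k] = 1 + min over i with p[i]+r[k−i]=r[k] of pieces[k−i].
pieces[5] = 3
pieces[6] = 3
pieces[7] = 4
pieces[8] = 4

4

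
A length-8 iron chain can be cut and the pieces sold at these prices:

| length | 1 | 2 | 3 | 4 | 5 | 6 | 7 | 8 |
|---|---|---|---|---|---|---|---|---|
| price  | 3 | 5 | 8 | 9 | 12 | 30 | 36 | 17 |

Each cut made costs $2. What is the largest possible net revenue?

37

Consider every possible first cut. r[k] is the best of p[i]+r[k−i] over all sellable i≤k, charging 2 whenever i<k.
r[1] = 3
r[2] = max(3+3-2, 5+0) = 5
r[3] = max(3+5-2, 5+3-2, 8+0) = 8
r[4] = max(3+8-2, 5+5-2, 8+3-2, 9+0) = 9
r[5] = max(3+9-2, 5+8-2, 8+5-2, 9+3-2, 12+0) = 12
r[6] = max(3+12-2, 5+9-2, 8+8-2, 9+5-2, 12+3-2, 30+0) = 30
r[7] = max(3+30-2, 5+12-2, 8+9-2, …, 30+3-2, 36+0) = 36
r[8] = max(3+36-2, 5+30-2, 8+12-2, …, 36+3-2, 17+0) = 37
One optimal plan: pieces 7 + 1 (1 cut) → $39 − $2 = $37.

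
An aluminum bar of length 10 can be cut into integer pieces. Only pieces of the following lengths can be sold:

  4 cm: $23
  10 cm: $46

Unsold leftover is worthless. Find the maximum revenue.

Consider every possible first cut. best[k] is the best of p[i]+best[k−i] over all sellable i≤k.
best[1] = 0
best[2] = 0
best[3] = 0
best[4] = 23
best[5] = 23
best[6] = 23
best[7] = 23
best[8] = 46  (first piece 4, then best[4]=23)
best[9] = 46
best[10] = 46
One optimal cutting: pieces 4 + 4 with 2 cm of scrap → $46.

46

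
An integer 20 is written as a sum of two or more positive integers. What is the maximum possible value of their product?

Let P[k] be the best product for length k (with at least one cut). For each first piece i, the rest contributes max(k−i, P[k−i]).
Small cases: P[2]=1, P[3]=2, P[4]=4, P[5]=6, P[6]=9, P[7]=12, P[8]=18, P[9]=27, P[10]=36, P[11]=54, P[12]=81, P[13]=108, P[14]=162, P[15]=243.
P[16] = 2·max(14,162) = 2·162 = 324
P[17] = 2·max(15,243) = 2·243 = 486
P[18] = 3·max(15,243) = 3·243 = 729
P[19] = 2·max(17,486) = 2·486 = 972
P[20] = 2·max(18,729) = 2·729 = 1458
One optimal split: 3 + 3 + 3 + 3 + 3 + 3 + 2; product 3·3·3·3·3·3·2 = 1458.

1458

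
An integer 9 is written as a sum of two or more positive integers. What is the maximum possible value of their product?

Fill P[k] for k=2..9: at each k try every first piece i and multiply by the better of (k−i) uncut or P[k−i].
Small cases: P[2]=1, P[3]=2.
P[4] = max(1×3, 2×2, 3×1) = 4
P[5] = max(1×4, 2×3, 3×2, 4×1) = 6
P[6] = max(1×6, 2×4, 3×3, 4×2, 5×1) = 9
P[7] = max(1×9, 2×6, 3×4, 4×3, 5×2, 6×1) = 12
P[8] = max(1×12, 2×9, 3×6, …, 6×2, 7×1) = 18
P[9] = max(1×18, 2×12, 3×9, …, 7×2, 8×1) = 27
One optimal split: 3 + 3 + 3; product 3×3×3 = 27.

27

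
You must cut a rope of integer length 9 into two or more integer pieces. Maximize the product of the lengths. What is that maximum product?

Let f[k] be the best product for length k (with at least one cut). For each first piece i, the rest contributes max(k−i, f[k−i]).
f[2] = 1*max(1,0) = 1*1 = 1
f[3] = 1*max(2,1) = 1*2 = 2
f[4] = 2*max(2,1) = 2*2 = 4
f[5] = 2*max(3,2) = 2*3 = 6
f[6] = 3*max(3,2) = 3*3 = 9
f[7] = 2*max(5,6) = 2*6 = 12
f[8] = 2*max(6,9) = 2*9 = 18
f[9] = 3*max(6,9) = 3*9 = 27
One optimal split: 3 + 3 + 3; product 3*3*3 = 27.

27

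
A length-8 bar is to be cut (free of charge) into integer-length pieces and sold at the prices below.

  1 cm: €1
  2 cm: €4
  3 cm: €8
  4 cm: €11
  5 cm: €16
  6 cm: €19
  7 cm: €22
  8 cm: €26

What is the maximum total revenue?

26

Consider every possible first cut. R[k] is the best of p[i]+R[k−i] over all sellable i≤k.
R[1] = 1
R[2] = max(1+1, 4+0) = 4
R[3] = max(1+4, 4+1, 8+0) = 8
R[4] = max(1+8, 4+4, 8+1, 11+0) = 11
R[5] = max(1+11, 4+8, 8+4, 11+1, 16+0) = 16
R[6] = max(1+16, 4+11, 8+8, 11+4, 16+1, 19+0) = 19
R[7] = max(1+19, 4+16, 8+11, …, 19+1, 22+0) = 22
R[8] = max(1+22, 4+19, 8+16, …, 22+1, 26+0) = 26
Best is to sell the whole 8-cm piece uncut for €26.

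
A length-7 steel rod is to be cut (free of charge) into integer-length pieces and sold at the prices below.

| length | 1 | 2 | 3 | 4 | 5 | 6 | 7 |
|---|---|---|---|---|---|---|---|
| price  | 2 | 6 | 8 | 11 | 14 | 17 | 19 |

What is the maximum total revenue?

20

Let v[k] be the best obtainable value from length k. For each k, try every first piece i and keep the best of price[i] + v[k−i].
v[1] = 2
v[2] = max(2+2, 6+0) = 6
v[3] = max(2+6, 6+2, 8+0) = 8
v[4] = max(2+8, 6+6, 8+2, 11+0) = 12
v[5] = max(2+12, 6+8, 8+6, 11+2, 14+0) = 14
v[6] = max(2+14, 6+12, 8+8, 11+6, 14+2, 17+0) = 18
v[7] = max(2+18, 6+14, 8+12, …, 17+2, 19+0) = 20
One optimal cutting: 2 + 2 + 2 + 1 → $6 + $6 + $6 + $2 = $20.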